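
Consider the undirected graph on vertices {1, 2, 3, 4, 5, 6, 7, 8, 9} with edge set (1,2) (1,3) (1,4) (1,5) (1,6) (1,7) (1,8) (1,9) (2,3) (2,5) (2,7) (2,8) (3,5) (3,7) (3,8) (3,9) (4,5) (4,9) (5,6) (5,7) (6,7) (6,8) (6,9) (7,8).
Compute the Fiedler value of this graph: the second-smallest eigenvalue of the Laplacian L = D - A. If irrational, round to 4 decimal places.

With the vertex order [1, 2, 3, 4, 5, 6, 7, 8, 9], the degrees are [8, 5, 6, 3, 6, 5, 6, 5, 4], giving D = diag(8, 5, 6, 3, 6, 5, 6, 5, 4) and L = D - A. The smallest Laplacian eigenvalue is always 0. The next one, lambda_2 = 2.5419, measures how hard the graph is to disconnect: larger values mean better connectivity. The eigenvalues sum to 48, which equals trace(L) = 2|E|. By the matrix-tree theorem the graph has (1/9) * product of the nonzero eigenvalues = 109420 spanning trees.

2.5419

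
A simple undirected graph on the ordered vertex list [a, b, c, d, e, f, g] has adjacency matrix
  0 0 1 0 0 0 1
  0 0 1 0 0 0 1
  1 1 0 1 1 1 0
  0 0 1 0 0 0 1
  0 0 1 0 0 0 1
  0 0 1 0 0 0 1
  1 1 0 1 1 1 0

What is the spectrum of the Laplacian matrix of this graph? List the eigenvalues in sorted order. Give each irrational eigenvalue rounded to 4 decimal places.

[0, 2, 2, 2, 2, 5, 7]

With the vertex order [a, b, c, d, e, f, g], the degrees are [2, 2, 5, 2, 2, 2, 5], giving D = diag(2, 2, 5, 2, 2, 2, 5) and L = D - A. Diagonalising L (or applying a numerical eigensolver to the 7x7 matrix) gives the spectrum above. The eigenvalues sum to 20, which equals trace(L) = 2|E|.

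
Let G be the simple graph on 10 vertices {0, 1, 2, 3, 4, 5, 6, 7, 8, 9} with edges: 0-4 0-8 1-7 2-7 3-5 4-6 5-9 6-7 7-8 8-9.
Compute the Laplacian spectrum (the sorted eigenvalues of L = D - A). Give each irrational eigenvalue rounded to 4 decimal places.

Each diagonal entry of L is the vertex degree and each off-diagonal entry is -1 where an edge is present, 0 otherwise; in the order [0, 1, 2, 3, 4, 5, 6, 7, 8, 9] the diagonal is [2, 1, 1, 1, 2, 2, 2, 4, 3, 2]. L is symmetric positive semidefinite, so every eigenvalue is real and nonnegative. The single zero eigenvalue shows the graph is connected. The largest eigenvalue, 5.3469, is at most the vertex count 10.

[0, 0.2112, 0.6213, 1, 1.1816, 1.7940, 2.5636, 3.2638, 4.0176, 5.3469]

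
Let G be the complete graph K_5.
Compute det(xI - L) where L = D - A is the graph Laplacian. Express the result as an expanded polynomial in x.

x^5 - 20x^4 + 150x^3 - 500x^2 + 625x

The graph has 5 vertices and degree multiset [4, 4, 4, 4, 4]; D is the diagonal matrix of degrees and L = D - A. The eigenvalues of L are [0, 5, 5, 5, 5]; the characteristic polynomial is the product of (x - lambda_i), which multiplies out to x^5 - 20x^4 + 150x^3 - 500x^2 + 625x. The constant term is 0 because L is singular (the all-ones vector lies in its kernel). The largest eigenvalue, 5, is at most the vertex count 5.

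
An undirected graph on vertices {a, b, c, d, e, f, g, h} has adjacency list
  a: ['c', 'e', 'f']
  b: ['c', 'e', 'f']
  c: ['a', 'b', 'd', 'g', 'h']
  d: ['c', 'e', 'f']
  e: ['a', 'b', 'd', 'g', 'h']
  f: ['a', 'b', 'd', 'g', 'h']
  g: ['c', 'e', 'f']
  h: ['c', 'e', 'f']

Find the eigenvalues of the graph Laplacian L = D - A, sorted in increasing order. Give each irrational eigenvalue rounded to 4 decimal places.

Reading degrees in the order [a, b, c, d, e, f, g, h] gives [3, 3, 5, 3, 5, 5, 3, 3]; set D = diag(3, 3, 5, 3, 5, 5, 3, 3) and form L = D - A. L is symmetric positive semidefinite, so every eigenvalue is real and nonnegative. The eigenvalues sum to 30, which equals trace(L) = 2|E|.

[0, 3, 3, 3, 3, 5, 5, 8]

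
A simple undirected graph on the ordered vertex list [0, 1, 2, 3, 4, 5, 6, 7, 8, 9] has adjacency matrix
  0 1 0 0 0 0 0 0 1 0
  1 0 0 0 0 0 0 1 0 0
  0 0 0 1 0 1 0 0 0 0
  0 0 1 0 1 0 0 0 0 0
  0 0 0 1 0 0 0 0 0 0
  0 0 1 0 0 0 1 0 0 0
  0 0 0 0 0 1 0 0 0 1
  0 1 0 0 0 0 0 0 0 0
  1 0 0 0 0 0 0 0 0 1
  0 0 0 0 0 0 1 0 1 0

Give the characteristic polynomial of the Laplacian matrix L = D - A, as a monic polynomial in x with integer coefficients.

With the vertex order [0, 1, 2, 3, 4, 5, 6, 7, 8, 9], the degrees are [2, 2, 2, 2, 1, 2, 2, 1, 2, 2], giving D = diag(2, 2, 2, 2, 1, 2, 2, 1, 2, 2) and L = D - A. L has integer entries, so p(x) = det(xI - L) has integer coefficients. Expanding the determinant yields x^10 - 18x^9 + 136x^8 - 560x^7 + 1365x^6 - 2002x^5 + 1716x^4 - 792x^3 + 165x^2 - 10x. The coefficient of x^9 equals -trace(L) = -18, matching the sum of degrees. By the matrix-tree theorem the graph has (1/10) * product of the nonzero eigenvalues = 1 spanning tree. There is one zero in the spectrum, matching the 1 component.

x^10 - 18x^9 + 136x^8 - 560x^7 + 1365x^6 - 2002x^5 + 1716x^4 - 792x^3 + 165x^2 - 10x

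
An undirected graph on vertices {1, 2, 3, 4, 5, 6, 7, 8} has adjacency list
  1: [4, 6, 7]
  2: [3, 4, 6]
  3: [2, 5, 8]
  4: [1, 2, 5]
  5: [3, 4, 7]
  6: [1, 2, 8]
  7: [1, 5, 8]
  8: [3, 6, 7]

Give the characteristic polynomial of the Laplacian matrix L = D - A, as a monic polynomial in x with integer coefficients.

Each diagonal entry of L is the vertex degree and each off-diagonal entry is -1 where an edge is present, 0 otherwise; in the order [1, 2, 3, 4, 5, 6, 7, 8] the diagonal is [3, 3, 3, 3, 3, 3, 3, 3]. L has integer entries, so p(x) = det(xI - L) has integer coefficients. Expanding the determinant yields x^8 - 24x^7 + 240x^6 - 1296x^5 + 4080x^4 - 7488x^3 + 7424x^2 - 3072x. Since p(0) = det(-L) = 0, x divides p(x). By the matrix-tree theorem the graph has (1/8) * product of the nonzero eigenvalues = 384 spanning trees.

x^8 - 24x^7 + 240x^6 - 1296x^5 + 4080x^4 - 7488x^3 + 7424x^2 - 3072x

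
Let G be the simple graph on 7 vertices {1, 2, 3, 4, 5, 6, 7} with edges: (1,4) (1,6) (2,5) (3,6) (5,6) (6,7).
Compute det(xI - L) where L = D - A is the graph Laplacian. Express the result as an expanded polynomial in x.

Each diagonal entry of L is the vertex degree and each off-diagonal entry is -1 where an edge is present, 0 otherwise; in the order [1, 2, 3, 4, 5, 6, 7] the diagonal is [2, 1, 1, 1, 2, 4, 1]. Computing det(xI - L) by cofactor expansion (or equivalently via sum-over-permutations) gives x^7 - 12x^6 + 52x^5 - 104x^4 + 100x^3 - 44x^2 + 7x. The constant term is 0 because L is singular (the all-ones vector lies in its kernel).

x^7 - 12x^6 + 52x^5 - 104x^4 + 100x^3 - 44x^2 + 7x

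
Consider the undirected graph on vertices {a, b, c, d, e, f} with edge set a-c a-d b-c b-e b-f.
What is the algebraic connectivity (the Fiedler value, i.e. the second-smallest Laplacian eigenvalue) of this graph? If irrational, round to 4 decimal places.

With the vertex order [a, b, c, d, e, f], the degrees are [2, 3, 2, 1, 1, 1], giving D = diag(2, 3, 2, 1, 1, 1) and L = D - A. The sorted Laplacian eigenvalues are [0, 0.3249, 1, 1.4608, 3, 4.2143]; the algebraic connectivity is the second entry, 0.3249. The eigenvalues sum to 10, which equals trace(L) = 2|E|. The largest eigenvalue, 4.2143, is at most the vertex count 6.

0.3249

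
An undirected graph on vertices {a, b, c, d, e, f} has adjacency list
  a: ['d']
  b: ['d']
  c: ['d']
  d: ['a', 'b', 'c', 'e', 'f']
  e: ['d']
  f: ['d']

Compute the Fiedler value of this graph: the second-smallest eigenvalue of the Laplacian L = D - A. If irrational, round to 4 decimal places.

Reading degrees in the order [a, b, c, d, e, f] gives [1, 1, 1, 5, 1, 1]; set D = diag(1, 1, 1, 5, 1, 1) and form L = D - A. The sorted Laplacian eigenvalues are [0, 1, 1, 1, 1, 6]; the algebraic connectivity is the second entry, 1. The largest eigenvalue, 6, is at most the vertex count 6.

1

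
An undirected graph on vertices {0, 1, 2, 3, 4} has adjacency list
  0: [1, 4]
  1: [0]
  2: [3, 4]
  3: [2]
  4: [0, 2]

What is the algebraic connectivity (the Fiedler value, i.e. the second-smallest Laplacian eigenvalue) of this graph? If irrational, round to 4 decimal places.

0.3820

Each diagonal entry of L is the vertex degree and each off-diagonal entry is -1 where an edge is present, 0 otherwise; in the order [0, 1, 2, 3, 4] the diagonal is [2, 1, 2, 1, 2]. The sorted Laplacian eigenvalues are [0, 0.3820, 1.3820, 2.6180, 3.6180]; the algebraic connectivity is the second entry, 0.3820. There is one zero in the spectrum, matching the 1 component.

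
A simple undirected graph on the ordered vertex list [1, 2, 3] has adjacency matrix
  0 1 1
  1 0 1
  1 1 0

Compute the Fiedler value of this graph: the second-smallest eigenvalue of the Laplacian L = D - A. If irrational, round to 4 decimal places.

Each diagonal entry of L is the vertex degree and each off-diagonal entry is -1 where an edge is present, 0 otherwise; in the order [1, 2, 3] the diagonal is [2, 2, 2]. The sorted Laplacian eigenvalues are [0, 3, 3]; the algebraic connectivity is the second entry, 3. There is one zero in the spectrum, matching the 1 component.

3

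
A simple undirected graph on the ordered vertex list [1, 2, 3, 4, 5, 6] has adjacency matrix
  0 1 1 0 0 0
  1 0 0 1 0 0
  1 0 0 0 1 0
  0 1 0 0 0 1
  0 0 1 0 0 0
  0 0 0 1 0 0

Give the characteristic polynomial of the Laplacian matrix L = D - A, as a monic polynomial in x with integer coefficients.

x^6 - 10x^5 + 36x^4 - 56x^3 + 35x^2 - 6x

With the vertex order [1, 2, 3, 4, 5, 6], the degrees are [2, 2, 2, 2, 1, 1], giving D = diag(2, 2, 2, 2, 1, 1) and L = D - A. L has integer entries, so p(x) = det(xI - L) has integer coefficients. Expanding the determinant yields x^6 - 10x^5 + 36x^4 - 56x^3 + 35x^2 - 6x. The coefficient of x^5 equals -trace(L) = -10, matching the sum of degrees. By the matrix-tree theorem the graph has (1/6) * product of the nonzero eigenvalues = 1 spanning tree. There is one zero in the spectrum, matching the 1 component.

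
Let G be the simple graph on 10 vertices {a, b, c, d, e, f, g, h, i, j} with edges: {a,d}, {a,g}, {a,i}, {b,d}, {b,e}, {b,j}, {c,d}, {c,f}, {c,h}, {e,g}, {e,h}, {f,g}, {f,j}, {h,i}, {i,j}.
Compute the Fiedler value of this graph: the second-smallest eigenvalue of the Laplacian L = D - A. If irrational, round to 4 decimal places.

Reading degrees in the order [a, b, c, d, e, f, g, h, i, j] gives [3, 3, 3, 3, 3, 3, 3, 3, 3, 3]; set D = diag(3, 3, 3, 3, 3, 3, 3, 3, 3, 3) and form L = D - A. Computing the eigenvalues of L and sorting gives [0, 2, 2, 2, 2, 2, 5, 5, 5, 5]. The Fiedler value lambda_2 = 2 is strictly positive, so the graph is connected. The eigenvalues sum to 30, which equals trace(L) = 2|E|.

2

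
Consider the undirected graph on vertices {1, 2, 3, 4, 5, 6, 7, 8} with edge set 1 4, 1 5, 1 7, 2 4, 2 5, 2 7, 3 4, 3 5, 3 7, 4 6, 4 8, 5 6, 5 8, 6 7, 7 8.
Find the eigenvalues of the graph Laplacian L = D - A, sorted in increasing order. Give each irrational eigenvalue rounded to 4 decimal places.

[0, 3, 3, 3, 3, 5, 5, 8]

Each diagonal entry of L is the vertex degree and each off-diagonal entry is -1 where an edge is present, 0 otherwise; in the order [1, 2, 3, 4, 5, 6, 7, 8] the diagonal is [3, 3, 3, 5, 5, 3, 5, 3]. Diagonalising L (or applying a numerical eigensolver to the 8x8 matrix) gives the spectrum above. The eigenvalues sum to 30, which equals trace(L) = 2|E|. By the matrix-tree theorem the graph has (1/8) * product of the nonzero eigenvalues = 2025 spanning trees.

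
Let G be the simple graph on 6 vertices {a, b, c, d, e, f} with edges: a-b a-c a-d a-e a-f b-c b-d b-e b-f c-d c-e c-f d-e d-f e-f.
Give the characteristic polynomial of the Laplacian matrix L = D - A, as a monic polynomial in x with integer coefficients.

x^6 - 30x^5 + 360x^4 - 2160x^3 + 6480x^2 - 7776x

Each diagonal entry of L is the vertex degree and each off-diagonal entry is -1 where an edge is present, 0 otherwise; in the order [a, b, c, d, e, f] the diagonal is [5, 5, 5, 5, 5, 5]. L has integer entries, so p(x) = det(xI - L) has integer coefficients. Expanding the determinant yields x^6 - 30x^5 + 360x^4 - 2160x^3 + 6480x^2 - 7776x. The coefficient of x^5 equals -trace(L) = -30, matching the sum of degrees. The eigenvalues sum to 30, which equals trace(L) = 2|E|.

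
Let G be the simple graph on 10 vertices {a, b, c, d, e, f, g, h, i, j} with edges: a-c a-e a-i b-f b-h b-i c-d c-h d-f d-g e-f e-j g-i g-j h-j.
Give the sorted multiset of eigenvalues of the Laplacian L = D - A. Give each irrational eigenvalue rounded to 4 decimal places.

[0, 2, 2, 2, 2, 2, 5, 5, 5, 5]

With the vertex order [a, b, c, d, e, f, g, h, i, j], the degrees are [3, 3, 3, 3, 3, 3, 3, 3, 3, 3], giving D = diag(3, 3, 3, 3, 3, 3, 3, 3, 3, 3) and L = D - A. L is symmetric positive semidefinite, so every eigenvalue is real and nonnegative. By the matrix-tree theorem the graph has (1/10) * product of the nonzero eigenvalues = 2000 spanning trees. The largest eigenvalue, 5, is at most the vertex count 10.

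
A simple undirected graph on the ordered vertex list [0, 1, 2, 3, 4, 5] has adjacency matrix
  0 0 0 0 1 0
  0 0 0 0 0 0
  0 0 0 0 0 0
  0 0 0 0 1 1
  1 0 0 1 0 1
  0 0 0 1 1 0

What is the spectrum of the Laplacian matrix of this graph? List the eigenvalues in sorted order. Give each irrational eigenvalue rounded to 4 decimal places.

Reading degrees in the order [0, 1, 2, 3, 4, 5] gives [1, 0, 0, 2, 3, 2]; set D = diag(1, 0, 0, 2, 3, 2) and form L = D - A. Since every row of L sums to 0, the all-ones vector is in the kernel and 0 is an eigenvalue. The 3 zero eigenvalues correspond to the 3 connected components. The largest eigenvalue, 4, is at most the vertex count 6.

[0, 0, 0, 1, 3, 4]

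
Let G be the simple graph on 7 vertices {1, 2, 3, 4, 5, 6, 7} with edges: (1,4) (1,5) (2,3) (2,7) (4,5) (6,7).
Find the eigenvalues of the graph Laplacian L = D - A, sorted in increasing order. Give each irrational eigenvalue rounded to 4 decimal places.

[0, 0, 0.5858, 2, 3, 3, 3.4142]

With the vertex order [1, 2, 3, 4, 5, 6, 7], the degrees are [2, 2, 1, 2, 2, 1, 2], giving D = diag(2, 2, 1, 2, 2, 1, 2) and L = D - A. The multiplicity of 0 as a Laplacian eigenvalue equals the number of connected components. The 2 zero eigenvalues correspond to the 2 connected components. The eigenvalues sum to 12, which equals trace(L) = 2|E|. There are 2 zeros in the spectrum, matching the 2 components.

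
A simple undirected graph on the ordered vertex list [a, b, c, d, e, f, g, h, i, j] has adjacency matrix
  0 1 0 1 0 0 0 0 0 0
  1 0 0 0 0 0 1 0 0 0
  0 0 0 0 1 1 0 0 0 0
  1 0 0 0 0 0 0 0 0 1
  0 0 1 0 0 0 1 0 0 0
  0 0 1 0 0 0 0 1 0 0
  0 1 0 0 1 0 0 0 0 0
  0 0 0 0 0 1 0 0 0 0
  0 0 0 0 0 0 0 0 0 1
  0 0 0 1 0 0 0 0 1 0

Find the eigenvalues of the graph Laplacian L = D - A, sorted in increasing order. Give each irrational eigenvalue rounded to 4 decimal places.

[0, 0.0979, 0.3820, 0.8244, 1.3820, 2, 2.6180, 3.1756, 3.6180, 3.9021]

Reading degrees in the order [a, b, c, d, e, f, g, h, i, j] gives [2, 2, 2, 2, 2, 2, 2, 1, 1, 2]; set D = diag(2, 2, 2, 2, 2, 2, 2, 1, 1, 2) and form L = D - A. The multiplicity of 0 as a Laplacian eigenvalue equals the number of connected components. The single zero eigenvalue shows the graph is connected. There is one zero in the spectrum, matching the 1 component.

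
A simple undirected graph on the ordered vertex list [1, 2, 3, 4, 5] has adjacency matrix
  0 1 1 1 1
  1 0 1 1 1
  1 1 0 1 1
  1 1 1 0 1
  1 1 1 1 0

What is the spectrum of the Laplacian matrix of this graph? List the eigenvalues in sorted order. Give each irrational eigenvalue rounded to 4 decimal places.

Reading degrees in the order [1, 2, 3, 4, 5] gives [4, 4, 4, 4, 4]; set D = diag(4, 4, 4, 4, 4) and form L = D - A. Since every row of L sums to 0, the all-ones vector is in the kernel and 0 is an eigenvalue. The single zero eigenvalue shows the graph is connected. The eigenvalues sum to 20, which equals trace(L) = 2|E|.

[0, 5, 5, 5, 5]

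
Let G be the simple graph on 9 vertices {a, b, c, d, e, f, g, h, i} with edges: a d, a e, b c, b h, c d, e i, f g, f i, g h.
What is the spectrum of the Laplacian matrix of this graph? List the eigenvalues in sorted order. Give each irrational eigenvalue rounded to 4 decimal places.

[0, 0.4679, 0.4679, 1.6527, 1.6527, 3, 3, 3.8794, 3.8794]

Reading degrees in the order [a, b, c, d, e, f, g, h, i] gives [2, 2, 2, 2, 2, 2, 2, 2, 2]; set D = diag(2, 2, 2, 2, 2, 2, 2, 2, 2) and form L = D - A. Since every row of L sums to 0, the all-ones vector is in the kernel and 0 is an eigenvalue. The eigenvalues sum to 18, which equals trace(L) = 2|E|.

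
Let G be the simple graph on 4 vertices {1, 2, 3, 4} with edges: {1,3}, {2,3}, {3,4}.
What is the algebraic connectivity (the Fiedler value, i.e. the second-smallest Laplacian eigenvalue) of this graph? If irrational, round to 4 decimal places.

1

With the vertex order [1, 2, 3, 4], the degrees are [1, 1, 3, 1], giving D = diag(1, 1, 3, 1) and L = D - A. The smallest Laplacian eigenvalue is always 0. The next one, lambda_2 = 1, measures how hard the graph is to disconnect: larger values mean better connectivity. There is one zero in the spectrum, matching the 1 component.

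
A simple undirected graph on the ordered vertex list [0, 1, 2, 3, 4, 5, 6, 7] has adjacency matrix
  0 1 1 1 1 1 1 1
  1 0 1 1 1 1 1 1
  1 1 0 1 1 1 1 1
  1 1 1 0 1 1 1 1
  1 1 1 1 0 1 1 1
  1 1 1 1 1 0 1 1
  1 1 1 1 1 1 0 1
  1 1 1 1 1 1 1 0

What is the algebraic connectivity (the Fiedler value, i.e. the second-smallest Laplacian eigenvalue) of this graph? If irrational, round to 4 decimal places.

Reading degrees in the order [0, 1, 2, 3, 4, 5, 6, 7] gives [7, 7, 7, 7, 7, 7, 7, 7]; set D = diag(7, 7, 7, 7, 7, 7, 7, 7) and form L = D - A. Computing the eigenvalues of L and sorting gives [0, 8, 8, 8, 8, 8, 8, 8]. The Fiedler value lambda_2 = 8 is strictly positive, so the graph is connected. The eigenvalues sum to 56, which equals trace(L) = 2|E|.

8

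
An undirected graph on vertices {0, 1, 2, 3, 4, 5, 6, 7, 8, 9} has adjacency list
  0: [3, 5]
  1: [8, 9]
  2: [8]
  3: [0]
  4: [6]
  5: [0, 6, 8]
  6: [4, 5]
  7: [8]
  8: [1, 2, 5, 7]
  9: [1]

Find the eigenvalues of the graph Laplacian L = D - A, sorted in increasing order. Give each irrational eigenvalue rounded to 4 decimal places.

With the vertex order [0, 1, 2, 3, 4, 5, 6, 7, 8, 9], the degrees are [2, 2, 1, 1, 1, 3, 2, 1, 4, 1], giving D = diag(2, 2, 1, 1, 1, 3, 2, 1, 4, 1) and L = D - A. Diagonalising L (or applying a numerical eigensolver to the 10x10 matrix) gives the spectrum above. The single zero eigenvalue shows the graph is connected. There is one zero in the spectrum, matching the 1 component. By the matrix-tree theorem the graph has (1/10) * product of the nonzero eigenvalues = 1 spanning tree.

[0, 0.2206, 0.3820, 0.5548, 1, 1.6771, 2.4011, 2.6180, 3.7871, 5.3595]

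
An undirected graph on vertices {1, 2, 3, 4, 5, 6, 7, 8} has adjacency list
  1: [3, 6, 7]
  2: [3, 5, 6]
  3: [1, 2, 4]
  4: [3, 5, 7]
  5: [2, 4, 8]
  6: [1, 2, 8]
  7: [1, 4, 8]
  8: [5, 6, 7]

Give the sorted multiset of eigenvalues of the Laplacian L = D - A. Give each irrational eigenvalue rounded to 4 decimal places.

Reading degrees in the order [1, 2, 3, 4, 5, 6, 7, 8] gives [3, 3, 3, 3, 3, 3, 3, 3]; set D = diag(3, 3, 3, 3, 3, 3, 3, 3) and form L = D - A. L is symmetric positive semidefinite, so every eigenvalue is real and nonnegative. The single zero eigenvalue shows the graph is connected. The largest eigenvalue, 6, is at most the vertex count 8. The eigenvalues sum to 24, which equals trace(L) = 2|E|.

[0, 2, 2, 2, 4, 4, 4, 6]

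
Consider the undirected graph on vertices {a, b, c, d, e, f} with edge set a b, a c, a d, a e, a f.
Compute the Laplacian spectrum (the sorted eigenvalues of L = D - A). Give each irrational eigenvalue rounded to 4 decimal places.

Each diagonal entry of L is the vertex degree and each off-diagonal entry is -1 where an edge is present, 0 otherwise; in the order [a, b, c, d, e, f] the diagonal is [5, 1, 1, 1, 1, 1]. Since every row of L sums to 0, the all-ones vector is in the kernel and 0 is an eigenvalue. The single zero eigenvalue shows the graph is connected. By the matrix-tree theorem the graph has (1/6) * product of the nonzero eigenvalues = 1 spanning tree.

[0, 1, 1, 1, 1, 6]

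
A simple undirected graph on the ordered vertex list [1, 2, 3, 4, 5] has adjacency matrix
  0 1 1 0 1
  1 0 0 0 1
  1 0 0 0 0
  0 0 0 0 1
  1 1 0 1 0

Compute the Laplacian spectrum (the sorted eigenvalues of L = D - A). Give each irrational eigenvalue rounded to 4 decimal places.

Each diagonal entry of L is the vertex degree and each off-diagonal entry is -1 where an edge is present, 0 otherwise; in the order [1, 2, 3, 4, 5] the diagonal is [3, 2, 1, 1, 3]. Since every row of L sums to 0, the all-ones vector is in the kernel and 0 is an eigenvalue. The single zero eigenvalue shows the graph is connected. There is one zero in the spectrum, matching the 1 component. The largest eigenvalue, 4.3028, is at most the vertex count 5.

[0, 0.6972, 1.3820, 3.6180, 4.3028]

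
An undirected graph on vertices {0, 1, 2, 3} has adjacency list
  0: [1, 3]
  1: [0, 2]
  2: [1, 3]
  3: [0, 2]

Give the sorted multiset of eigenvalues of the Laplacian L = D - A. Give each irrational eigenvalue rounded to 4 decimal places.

[0, 2, 2, 4]

Reading degrees in the order [0, 1, 2, 3] gives [2, 2, 2, 2]; set D = diag(2, 2, 2, 2) and form L = D - A. Diagonalising L (or applying a numerical eigensolver to the 4x4 matrix) gives the spectrum above. The eigenvalues sum to 8, which equals trace(L) = 2|E|. By the matrix-tree theorem the graph has (1/4) * product of the nonzero eigenvalues = 4 spanning trees.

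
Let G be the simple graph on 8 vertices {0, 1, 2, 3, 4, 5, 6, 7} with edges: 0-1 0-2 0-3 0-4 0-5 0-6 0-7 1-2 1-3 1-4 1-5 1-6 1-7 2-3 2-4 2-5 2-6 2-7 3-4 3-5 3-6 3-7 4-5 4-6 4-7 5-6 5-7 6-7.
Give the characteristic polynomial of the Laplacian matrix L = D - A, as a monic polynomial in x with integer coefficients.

Reading degrees in the order [0, 1, 2, 3, 4, 5, 6, 7] gives [7, 7, 7, 7, 7, 7, 7, 7]; set D = diag(7, 7, 7, 7, 7, 7, 7, 7) and form L = D - A. L has integer entries, so p(x) = det(xI - L) has integer coefficients. Expanding the determinant yields x^8 - 56x^7 + 1344x^6 - 17920x^5 + 143360x^4 - 688128x^3 + 1835008x^2 - 2097152x. The constant term is 0 because L is singular (the all-ones vector lies in its kernel). By the matrix-tree theorem the graph has (1/8) * product of the nonzero eigenvalues = 262144 spanning trees.

x^8 - 56x^7 + 1344x^6 - 17920x^5 + 143360x^4 - 688128x^3 + 1835008x^2 - 2097152x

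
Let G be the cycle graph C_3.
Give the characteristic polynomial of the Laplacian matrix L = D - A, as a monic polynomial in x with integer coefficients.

x^3 - 6x^2 + 9x

The graph has 3 vertices and degree multiset [2, 2, 2]; D is the diagonal matrix of degrees and L = D - A. The eigenvalues of L are [0, 3, 3]; the characteristic polynomial is the product of (x - lambda_i), which multiplies out to x^3 - 6x^2 + 9x. The constant term is 0 because L is singular (the all-ones vector lies in its kernel).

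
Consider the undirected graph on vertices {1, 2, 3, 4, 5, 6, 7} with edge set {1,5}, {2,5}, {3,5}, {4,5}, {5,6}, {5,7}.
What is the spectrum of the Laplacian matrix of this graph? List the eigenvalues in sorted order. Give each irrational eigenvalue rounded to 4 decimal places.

[0, 1, 1, 1, 1, 1, 7]

Each diagonal entry of L is the vertex degree and each off-diagonal entry is -1 where an edge is present, 0 otherwise; in the order [1, 2, 3, 4, 5, 6, 7] the diagonal is [1, 1, 1, 1, 6, 1, 1]. L is symmetric positive semidefinite, so every eigenvalue is real and nonnegative. The single zero eigenvalue shows the graph is connected.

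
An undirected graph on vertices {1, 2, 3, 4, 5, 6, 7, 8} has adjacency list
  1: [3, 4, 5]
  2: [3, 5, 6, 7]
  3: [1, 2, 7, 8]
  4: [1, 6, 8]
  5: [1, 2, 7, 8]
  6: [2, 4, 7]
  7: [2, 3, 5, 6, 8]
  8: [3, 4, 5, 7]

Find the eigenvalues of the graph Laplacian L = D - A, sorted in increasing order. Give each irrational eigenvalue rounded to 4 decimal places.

Reading degrees in the order [1, 2, 3, 4, 5, 6, 7, 8] gives [3, 4, 4, 3, 4, 3, 5, 4]; set D = diag(3, 4, 4, 3, 4, 3, 5, 4) and form L = D - A. Diagonalising L (or applying a numerical eigensolver to the 8x8 matrix) gives the spectrum above. The eigenvalues sum to 30, which equals trace(L) = 2|E|.

[0, 2.3249, 2.4384, 3.4608, 4, 5, 6.2143, 6.5616]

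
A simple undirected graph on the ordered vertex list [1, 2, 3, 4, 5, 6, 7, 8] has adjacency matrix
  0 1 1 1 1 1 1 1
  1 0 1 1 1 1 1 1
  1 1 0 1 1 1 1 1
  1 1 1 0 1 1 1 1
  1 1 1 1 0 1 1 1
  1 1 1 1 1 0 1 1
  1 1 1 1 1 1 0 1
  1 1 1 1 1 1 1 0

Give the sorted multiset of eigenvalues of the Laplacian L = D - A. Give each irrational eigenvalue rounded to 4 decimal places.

Each diagonal entry of L is the vertex degree and each off-diagonal entry is -1 where an edge is present, 0 otherwise; in the order [1, 2, 3, 4, 5, 6, 7, 8] the diagonal is [7, 7, 7, 7, 7, 7, 7, 7]. Diagonalising L (or applying a numerical eigensolver to the 8x8 matrix) gives the spectrum above. The largest eigenvalue, 8, is at most the vertex count 8. The eigenvalues sum to 56, which equals trace(L) = 2|E|.

[0, 8, 8, 8, 8, 8, 8, 8]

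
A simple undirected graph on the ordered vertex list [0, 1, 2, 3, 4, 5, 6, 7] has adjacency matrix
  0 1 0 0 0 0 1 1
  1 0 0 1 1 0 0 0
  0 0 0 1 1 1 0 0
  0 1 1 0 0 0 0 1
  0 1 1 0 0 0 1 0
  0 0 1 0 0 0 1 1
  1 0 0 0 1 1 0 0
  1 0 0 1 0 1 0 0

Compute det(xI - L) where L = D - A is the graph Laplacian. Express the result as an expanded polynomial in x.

With the vertex order [0, 1, 2, 3, 4, 5, 6, 7], the degrees are [3, 3, 3, 3, 3, 3, 3, 3], giving D = diag(3, 3, 3, 3, 3, 3, 3, 3) and L = D - A. Computing det(xI - L) by cofactor expansion (or equivalently via sum-over-permutations) gives x^8 - 24x^7 + 240x^6 - 1296x^5 + 4080x^4 - 7488x^3 + 7424x^2 - 3072x. Since p(0) = det(-L) = 0, x divides p(x). There is one zero in the spectrum, matching the 1 component. The largest eigenvalue, 6, is at most the vertex count 8.

x^8 - 24x^7 + 240x^6 - 1296x^5 + 4080x^4 - 7488x^3 + 7424x^2 - 3072x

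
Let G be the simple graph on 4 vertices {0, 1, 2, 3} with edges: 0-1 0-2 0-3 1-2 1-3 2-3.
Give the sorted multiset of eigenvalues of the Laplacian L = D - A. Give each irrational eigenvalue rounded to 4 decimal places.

Each diagonal entry of L is the vertex degree and each off-diagonal entry is -1 where an edge is present, 0 otherwise; in the order [0, 1, 2, 3] the diagonal is [3, 3, 3, 3]. The multiplicity of 0 as a Laplacian eigenvalue equals the number of connected components. The single zero eigenvalue shows the graph is connected. The largest eigenvalue, 4, is at most the vertex count 4.

[0, 4, 4, 4]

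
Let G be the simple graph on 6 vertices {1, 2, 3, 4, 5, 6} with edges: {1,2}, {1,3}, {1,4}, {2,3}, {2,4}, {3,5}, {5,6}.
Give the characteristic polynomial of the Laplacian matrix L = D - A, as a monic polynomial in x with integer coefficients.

With the vertex order [1, 2, 3, 4, 5, 6], the degrees are [3, 3, 3, 2, 2, 1], giving D = diag(3, 3, 3, 2, 2, 1) and L = D - A. L has integer entries, so p(x) = det(xI - L) has integer coefficients. Expanding the determinant yields x^6 - 14x^5 + 73x^4 - 172x^3 + 172x^2 - 48x. The coefficient of x^5 equals -trace(L) = -14, matching the sum of degrees. The eigenvalues sum to 14, which equals trace(L) = 2|E|. There is one zero in the spectrum, matching the 1 component.

x^6 - 14x^5 + 73x^4 - 172x^3 + 172x^2 - 48x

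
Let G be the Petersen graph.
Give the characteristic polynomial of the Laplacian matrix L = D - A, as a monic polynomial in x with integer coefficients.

x^10 - 30x^9 + 390x^8 - 2880x^7 + 13305x^6 - 39882x^5 + 77640x^4 - 94800x^3 + 66000x^2 - 20000x

The graph has 10 vertices and degree multiset [3, 3, 3, 3, 3, 3, 3, 3, 3, 3]; D is the diagonal matrix of degrees and L = D - A. The eigenvalues of L are [0, 2, 2, 2, 2, 2, 5, 5, 5, 5]; the characteristic polynomial is the product of (x - lambda_i), which multiplies out to x^10 - 30x^9 + 390x^8 - 2880x^7 + 13305x^6 - 39882x^5 + 77640x^4 - 94800x^3 + 66000x^2 - 20000x. Since p(0) = det(-L) = 0, x divides p(x). The eigenvalues sum to 30, which equals trace(L) = 2|E|.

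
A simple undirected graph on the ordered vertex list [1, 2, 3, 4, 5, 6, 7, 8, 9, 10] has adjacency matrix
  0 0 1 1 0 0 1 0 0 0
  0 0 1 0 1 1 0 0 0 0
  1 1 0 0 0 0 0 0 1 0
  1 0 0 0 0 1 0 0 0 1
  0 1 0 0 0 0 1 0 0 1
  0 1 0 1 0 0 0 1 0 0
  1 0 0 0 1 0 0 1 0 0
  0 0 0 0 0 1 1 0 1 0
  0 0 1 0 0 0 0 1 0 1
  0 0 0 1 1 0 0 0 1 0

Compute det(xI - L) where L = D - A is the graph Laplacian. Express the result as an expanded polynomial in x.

x^10 - 30x^9 + 390x^8 - 2880x^7 + 13305x^6 - 39882x^5 + 77640x^4 - 94800x^3 + 66000x^2 - 20000x

Reading degrees in the order [1, 2, 3, 4, 5, 6, 7, 8, 9, 10] gives [3, 3, 3, 3, 3, 3, 3, 3, 3, 3]; set D = diag(3, 3, 3, 3, 3, 3, 3, 3, 3, 3) and form L = D - A. The eigenvalues of L are [0, 2, 2, 2, 2, 2, 5, 5, 5, 5]; the characteristic polynomial is the product of (x - lambda_i), which multiplies out to x^10 - 30x^9 + 390x^8 - 2880x^7 + 13305x^6 - 39882x^5 + 77640x^4 - 94800x^3 + 66000x^2 - 20000x. The coefficient of x^9 equals -trace(L) = -30, matching the sum of degrees.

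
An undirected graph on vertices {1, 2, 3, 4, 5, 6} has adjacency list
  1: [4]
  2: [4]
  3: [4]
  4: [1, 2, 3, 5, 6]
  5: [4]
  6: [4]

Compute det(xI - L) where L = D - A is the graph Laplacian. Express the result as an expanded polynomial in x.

x^6 - 10x^5 + 30x^4 - 40x^3 + 25x^2 - 6x

Reading degrees in the order [1, 2, 3, 4, 5, 6] gives [1, 1, 1, 5, 1, 1]; set D = diag(1, 1, 1, 5, 1, 1) and form L = D - A. Computing det(xI - L) by cofactor expansion (or equivalently via sum-over-permutations) gives x^6 - 10x^5 + 30x^4 - 40x^3 + 25x^2 - 6x. The constant term is 0 because L is singular (the all-ones vector lies in its kernel). The eigenvalues sum to 10, which equals trace(L) = 2|E|.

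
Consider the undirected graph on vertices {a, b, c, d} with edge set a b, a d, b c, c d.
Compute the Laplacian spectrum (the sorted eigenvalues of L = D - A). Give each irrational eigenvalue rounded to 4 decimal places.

[0, 2, 2, 4]

With the vertex order [a, b, c, d], the degrees are [2, 2, 2, 2], giving D = diag(2, 2, 2, 2) and L = D - A. The multiplicity of 0 as a Laplacian eigenvalue equals the number of connected components. The largest eigenvalue, 4, is at most the vertex count 4. There is one zero in the spectrum, matching the 1 component.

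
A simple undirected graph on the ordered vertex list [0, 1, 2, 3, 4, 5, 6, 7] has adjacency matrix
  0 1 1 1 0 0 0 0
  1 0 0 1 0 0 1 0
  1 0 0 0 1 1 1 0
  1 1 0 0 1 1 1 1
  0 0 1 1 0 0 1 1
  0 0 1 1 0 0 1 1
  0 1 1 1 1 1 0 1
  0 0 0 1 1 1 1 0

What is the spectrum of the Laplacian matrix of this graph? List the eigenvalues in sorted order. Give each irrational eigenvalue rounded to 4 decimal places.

Each diagonal entry of L is the vertex degree and each off-diagonal entry is -1 where an edge is present, 0 otherwise; in the order [0, 1, 2, 3, 4, 5, 6, 7] the diagonal is [3, 3, 4, 6, 4, 4, 6, 4]. The multiplicity of 0 as a Laplacian eigenvalue equals the number of connected components. The largest eigenvalue, 7.4385, is at most the vertex count 8.

[0, 2.1407, 3.2989, 4, 4.3289, 5.8336, 6.9593, 7.4385]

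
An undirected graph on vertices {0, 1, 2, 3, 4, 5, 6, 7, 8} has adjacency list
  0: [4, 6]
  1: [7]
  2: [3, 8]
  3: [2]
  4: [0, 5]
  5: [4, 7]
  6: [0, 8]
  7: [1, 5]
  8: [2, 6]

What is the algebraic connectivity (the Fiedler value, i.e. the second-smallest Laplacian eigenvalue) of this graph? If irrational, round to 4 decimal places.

0.1206

With the vertex order [0, 1, 2, 3, 4, 5, 6, 7, 8], the degrees are [2, 1, 2, 1, 2, 2, 2, 2, 2], giving D = diag(2, 1, 2, 1, 2, 2, 2, 2, 2) and L = D - A. The sorted Laplacian eigenvalues are [0, 0.1206, 0.4679, 1, 1.6527, 2.3473, 3, 3.5321, 3.8794]; the algebraic connectivity is the second entry, 0.1206. The eigenvalues sum to 16, which equals trace(L) = 2|E|.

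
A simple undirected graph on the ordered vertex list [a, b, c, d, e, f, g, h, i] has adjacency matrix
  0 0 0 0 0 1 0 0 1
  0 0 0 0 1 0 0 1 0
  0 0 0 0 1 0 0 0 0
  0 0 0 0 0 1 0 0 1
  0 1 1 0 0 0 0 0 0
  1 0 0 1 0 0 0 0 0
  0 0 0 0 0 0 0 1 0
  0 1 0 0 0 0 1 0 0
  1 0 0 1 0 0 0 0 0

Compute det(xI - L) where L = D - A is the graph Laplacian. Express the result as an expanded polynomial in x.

Each diagonal entry of L is the vertex degree and each off-diagonal entry is -1 where an edge is present, 0 otherwise; in the order [a, b, c, d, e, f, g, h, i] the diagonal is [2, 2, 1, 2, 2, 2, 1, 2, 2]. L has integer entries, so p(x) = det(xI - L) has integer coefficients. Expanding the determinant yields x^9 - 16x^8 + 105x^7 - 364x^6 + 713x^5 - 776x^4 + 420x^3 - 80x^2. The constant term is 0 because L is singular (the all-ones vector lies in its kernel). There are 2 zeros in the spectrum, matching the 2 components.

x^9 - 16x^8 + 105x^7 - 364x^6 + 713x^5 - 776x^4 + 420x^3 - 80x^2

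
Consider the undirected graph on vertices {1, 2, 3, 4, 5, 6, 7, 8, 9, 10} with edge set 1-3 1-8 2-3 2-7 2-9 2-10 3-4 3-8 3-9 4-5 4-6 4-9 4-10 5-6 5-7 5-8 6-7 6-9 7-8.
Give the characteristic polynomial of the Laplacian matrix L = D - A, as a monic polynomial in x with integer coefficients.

With the vertex order [1, 2, 3, 4, 5, 6, 7, 8, 9, 10], the degrees are [2, 4, 5, 5, 4, 4, 4, 4, 4, 2], giving D = diag(2, 4, 5, 5, 4, 4, 4, 4, 4, 2) and L = D - A. L has integer entries, so p(x) = det(xI - L) has integer coefficients. Expanding the determinant yields x^10 - 38x^9 + 626x^8 - 5854x^7 + 34155x^6 - 128544x^5 + 310992x^4 - 464596x^3 + 387267x^2 - 136670x. Since p(0) = det(-L) = 0, x divides p(x).

x^10 - 38x^9 + 626x^8 - 5854x^7 + 34155x^6 - 128544x^5 + 310992x^4 - 464596x^3 + 387267x^2 - 136670x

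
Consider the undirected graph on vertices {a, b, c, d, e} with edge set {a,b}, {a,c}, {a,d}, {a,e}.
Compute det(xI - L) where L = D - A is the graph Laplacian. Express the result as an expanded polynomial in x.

x^5 - 8x^4 + 18x^3 - 16x^2 + 5x

Reading degrees in the order [a, b, c, d, e] gives [4, 1, 1, 1, 1]; set D = diag(4, 1, 1, 1, 1) and form L = D - A. Computing det(xI - L) by cofactor expansion (or equivalently via sum-over-permutations) gives x^5 - 8x^4 + 18x^3 - 16x^2 + 5x. Since p(0) = det(-L) = 0, x divides p(x). The largest eigenvalue, 5, is at most the vertex count 5. The eigenvalues sum to 8, which equals trace(L) = 2|E|.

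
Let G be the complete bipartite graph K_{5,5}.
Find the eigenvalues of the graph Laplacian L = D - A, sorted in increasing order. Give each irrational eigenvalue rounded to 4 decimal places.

The graph has 10 vertices and degree multiset [5, 5, 5, 5, 5, 5, 5, 5, 5, 5]; D is the diagonal matrix of degrees and L = D - A. Since every row of L sums to 0, the all-ones vector is in the kernel and 0 is an eigenvalue. The eigenvalues sum to 50, which equals trace(L) = 2|E|.

[0, 5, 5, 5, 5, 5, 5, 5, 5, 10]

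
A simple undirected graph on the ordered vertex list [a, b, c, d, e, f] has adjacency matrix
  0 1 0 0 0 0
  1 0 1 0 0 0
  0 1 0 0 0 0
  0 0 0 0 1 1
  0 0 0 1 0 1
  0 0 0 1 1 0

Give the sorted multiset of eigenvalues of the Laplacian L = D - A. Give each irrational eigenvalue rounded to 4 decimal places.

Reading degrees in the order [a, b, c, d, e, f] gives [1, 2, 1, 2, 2, 2]; set D = diag(1, 2, 1, 2, 2, 2) and form L = D - A. L is symmetric positive semidefinite, so every eigenvalue is real and nonnegative. The 2 zero eigenvalues correspond to the 2 connected components. There are 2 zeros in the spectrum, matching the 2 components. The largest eigenvalue, 3, is at most the vertex count 6.

[0, 0, 1, 3, 3, 3]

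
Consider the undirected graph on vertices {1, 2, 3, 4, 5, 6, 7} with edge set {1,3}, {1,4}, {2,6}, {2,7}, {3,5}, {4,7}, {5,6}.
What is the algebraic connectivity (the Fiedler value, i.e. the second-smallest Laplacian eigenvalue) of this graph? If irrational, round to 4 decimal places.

0.7530

Reading degrees in the order [1, 2, 3, 4, 5, 6, 7] gives [2, 2, 2, 2, 2, 2, 2]; set D = diag(2, 2, 2, 2, 2, 2, 2) and form L = D - A. The smallest Laplacian eigenvalue is always 0. The next one, lambda_2 = 0.7530, measures how hard the graph is to disconnect: larger values mean better connectivity.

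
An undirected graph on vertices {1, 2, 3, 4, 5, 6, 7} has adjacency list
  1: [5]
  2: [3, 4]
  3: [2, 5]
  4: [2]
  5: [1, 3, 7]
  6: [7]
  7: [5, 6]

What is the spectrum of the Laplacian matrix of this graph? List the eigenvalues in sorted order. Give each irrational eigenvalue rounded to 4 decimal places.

Reading degrees in the order [1, 2, 3, 4, 5, 6, 7] gives [1, 2, 2, 1, 3, 1, 2]; set D = diag(1, 2, 2, 1, 3, 1, 2) and form L = D - A. L is symmetric positive semidefinite, so every eigenvalue is real and nonnegative. The single zero eigenvalue shows the graph is connected.

[0, 0.2603, 0.6262, 1.4055, 2.2742, 3.0996, 4.3342]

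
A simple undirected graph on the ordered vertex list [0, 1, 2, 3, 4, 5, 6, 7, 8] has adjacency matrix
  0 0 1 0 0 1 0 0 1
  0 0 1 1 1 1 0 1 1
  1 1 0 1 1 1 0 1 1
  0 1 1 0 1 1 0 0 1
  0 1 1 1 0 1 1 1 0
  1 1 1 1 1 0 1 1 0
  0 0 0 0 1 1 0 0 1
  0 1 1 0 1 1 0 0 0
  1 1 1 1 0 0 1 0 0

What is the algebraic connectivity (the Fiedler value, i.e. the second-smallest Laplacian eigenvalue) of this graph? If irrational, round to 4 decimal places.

Each diagonal entry of L is the vertex degree and each off-diagonal entry is -1 where an edge is present, 0 otherwise; in the order [0, 1, 2, 3, 4, 5, 6, 7, 8] the diagonal is [3, 6, 7, 5, 6, 7, 3, 4, 5]. The sorted Laplacian eigenvalues are [0, 2.7550, 2.9184, 4.1747, 5.5464, 6.8463, 7.3212, 7.9675, 8.4706]; the algebraic connectivity is the second entry, 2.7550. There is one zero in the spectrum, matching the 1 component.

2.7550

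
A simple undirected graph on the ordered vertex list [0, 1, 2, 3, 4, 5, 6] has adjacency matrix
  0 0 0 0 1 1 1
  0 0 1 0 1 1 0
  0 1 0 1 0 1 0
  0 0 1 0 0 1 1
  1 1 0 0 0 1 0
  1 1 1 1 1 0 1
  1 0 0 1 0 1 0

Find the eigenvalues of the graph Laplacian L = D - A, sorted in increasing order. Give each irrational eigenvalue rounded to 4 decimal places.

Reading degrees in the order [0, 1, 2, 3, 4, 5, 6] gives [3, 3, 3, 3, 3, 6, 3]; set D = diag(3, 3, 3, 3, 3, 6, 3) and form L = D - A. The multiplicity of 0 as a Laplacian eigenvalue equals the number of connected components. The single zero eigenvalue shows the graph is connected. By the matrix-tree theorem the graph has (1/7) * product of the nonzero eigenvalues = 320 spanning trees.

[0, 2, 2, 4, 4, 5, 7]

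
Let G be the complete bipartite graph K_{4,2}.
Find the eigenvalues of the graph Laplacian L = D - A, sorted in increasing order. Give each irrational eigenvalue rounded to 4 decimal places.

The graph has 6 vertices and degree multiset [4, 4, 2, 2, 2, 2]; D is the diagonal matrix of degrees and L = D - A. L is symmetric positive semidefinite, so every eigenvalue is real and nonnegative. There is one zero in the spectrum, matching the 1 component.

[0, 2, 2, 2, 4, 6]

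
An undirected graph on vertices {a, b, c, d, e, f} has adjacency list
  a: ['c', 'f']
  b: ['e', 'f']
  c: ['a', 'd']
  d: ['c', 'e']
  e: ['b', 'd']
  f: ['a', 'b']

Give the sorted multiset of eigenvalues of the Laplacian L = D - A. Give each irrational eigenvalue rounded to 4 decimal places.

With the vertex order [a, b, c, d, e, f], the degrees are [2, 2, 2, 2, 2, 2], giving D = diag(2, 2, 2, 2, 2, 2) and L = D - A. The multiplicity of 0 as a Laplacian eigenvalue equals the number of connected components. The single zero eigenvalue shows the graph is connected. By the matrix-tree theorem the graph has (1/6) * product of the nonzero eigenvalues = 6 spanning trees.

[0, 1, 1, 3, 3, 4]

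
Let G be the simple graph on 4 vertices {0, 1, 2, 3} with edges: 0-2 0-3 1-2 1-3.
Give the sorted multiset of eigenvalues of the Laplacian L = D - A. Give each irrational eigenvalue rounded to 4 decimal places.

With the vertex order [0, 1, 2, 3], the degrees are [2, 2, 2, 2], giving D = diag(2, 2, 2, 2) and L = D - A. Diagonalising L (or applying a numerical eigensolver to the 4x4 matrix) gives the spectrum above. The single zero eigenvalue shows the graph is connected. The largest eigenvalue, 4, is at most the vertex count 4. The eigenvalues sum to 8, which equals trace(L) = 2|E|.

[0, 2, 2, 4]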